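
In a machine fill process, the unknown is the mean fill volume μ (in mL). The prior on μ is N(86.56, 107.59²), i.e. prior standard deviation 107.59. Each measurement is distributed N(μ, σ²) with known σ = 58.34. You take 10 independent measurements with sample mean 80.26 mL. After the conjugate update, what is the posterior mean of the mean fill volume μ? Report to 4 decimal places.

For Normal data with known variance σ², a Normal(μ₀, σ₀²) prior on μ is conjugate. Posterior precision = 1/σ₀² + n/σ²; posterior mean is the precision-weighted average of μ₀ and x̄.
n·x̄ = 10·80.26 = 802.6.
σ₀² = 107.59² = 11575.6081, σ² = 58.34² = 3403.5556; σ² + n·σ₀² = 3403.5556 + 10·11575.6081 = 119159.6366.
Posterior mean = (μ₀/σ₀² + n·x̄/σ²)/(1/σ₀² + n/σ²) = (σ²·μ₀ + σ₀²·n·x̄)/(σ² + n·σ₀²) = (3403.5556·86.56 + 11575.6081·802.6)/119159.6366 = 9585194.833796/119159.6366 = 80.4399.

80.4399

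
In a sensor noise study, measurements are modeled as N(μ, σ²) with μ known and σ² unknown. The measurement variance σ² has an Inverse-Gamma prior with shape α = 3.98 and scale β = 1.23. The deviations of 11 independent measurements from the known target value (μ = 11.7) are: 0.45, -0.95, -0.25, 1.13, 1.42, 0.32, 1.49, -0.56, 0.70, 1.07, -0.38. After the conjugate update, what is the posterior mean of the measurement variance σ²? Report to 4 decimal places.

With known mean μ and an Inverse-Gamma(α, β) prior on σ², the Normal likelihood is conjugate: posterior is Inv-Gamma(α + n/2, β + Σ(xᵢ−μ)²/2).
Σ(xᵢ−μ)² = (0.45)² + (-0.95)² + (-0.25)² + (1.13)² + (1.42)² + (0.32)² + (1.49)² + (-0.56)² + (0.70)² + (1.07)² + (-0.38)² = 8.8762.
Posterior: Inv-Gamma(3.98 + 11/2, 1.23 + 8.8762/2) = Inv-Gamma(9.48, 5.66810).
E[σ²|data] = β/(α−1) = 5.66810/8.48 = 0.6684.

0.6684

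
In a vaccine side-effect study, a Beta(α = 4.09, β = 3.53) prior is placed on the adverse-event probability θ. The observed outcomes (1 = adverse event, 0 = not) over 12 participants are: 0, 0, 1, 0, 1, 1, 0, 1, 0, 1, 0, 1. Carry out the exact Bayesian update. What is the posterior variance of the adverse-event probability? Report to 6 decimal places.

0.012114

The Beta prior is conjugate to a Binomial/Bernoulli likelihood; the update adds successes to α and failures to β.
Posterior: Beta(α+k, β+n−k) = Beta(4.09+6, 3.53+6) = Beta(10.09, 9.53).
Var = αβ/((α+β)²(α+β+1)) = 10.09·9.53/(19.62²·20.62) = 0.012114.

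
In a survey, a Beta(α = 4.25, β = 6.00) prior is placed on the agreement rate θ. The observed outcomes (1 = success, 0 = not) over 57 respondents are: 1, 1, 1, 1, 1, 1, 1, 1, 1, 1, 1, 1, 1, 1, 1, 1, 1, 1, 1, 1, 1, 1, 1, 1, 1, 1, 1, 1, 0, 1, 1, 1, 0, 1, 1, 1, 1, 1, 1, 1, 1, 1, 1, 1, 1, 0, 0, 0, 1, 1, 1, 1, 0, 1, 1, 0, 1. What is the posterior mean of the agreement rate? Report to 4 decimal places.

The Beta prior is conjugate to a Binomial/Bernoulli likelihood; the update adds successes to α and failures to β.
Posterior: Beta(α+k, β+n−k) = Beta(4.25+50, 6.00+7) = Beta(54.25, 13.00).
Posterior mean = α/(α+β) = 54.25/67.25 = 0.8067.

0.8067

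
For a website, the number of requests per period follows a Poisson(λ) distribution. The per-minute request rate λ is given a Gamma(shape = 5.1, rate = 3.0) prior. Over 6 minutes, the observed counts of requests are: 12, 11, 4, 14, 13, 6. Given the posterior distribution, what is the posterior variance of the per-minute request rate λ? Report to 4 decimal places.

0.8037

With a Gamma(shape α, rate β) prior, the Poisson likelihood is conjugate: the posterior is Gamma(α + ΣXᵢ, β + n).
Sum of counts S = 60 over n = 6 minutes.
Posterior: Gamma(α+S, β+n) = Gamma(5.1+60, 3.0+6) = Gamma(65.1, 9.0).
Var = α/β² = 65.1/9.0² = 0.8037.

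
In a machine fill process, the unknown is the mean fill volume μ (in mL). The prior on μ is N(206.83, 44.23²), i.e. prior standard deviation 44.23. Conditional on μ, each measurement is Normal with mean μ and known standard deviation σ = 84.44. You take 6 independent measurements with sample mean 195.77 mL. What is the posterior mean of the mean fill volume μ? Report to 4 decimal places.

199.9495

For Normal data with known variance σ², a Normal(μ₀, σ₀²) prior on μ is conjugate. Posterior precision = 1/σ₀² + n/σ²; posterior mean is the precision-weighted average of μ₀ and x̄.
n·x̄ = 6·195.77 = 1174.62.
σ₀² = 44.23² = 1956.2929, σ² = 84.44² = 7130.1136; σ² + n·σ₀² = 7130.1136 + 6·1956.2929 = 18867.871.
Posterior mean = (μ₀/σ₀² + n·x̄/σ²)/(1/σ₀² + n/σ²) = (σ²·μ₀ + σ₀²·n·x̄)/(σ² + n·σ₀²) = (7130.1136·206.83 + 1956.2929·1174.62)/18867.871 = 3772622.162086/18867.871 = 199.9495.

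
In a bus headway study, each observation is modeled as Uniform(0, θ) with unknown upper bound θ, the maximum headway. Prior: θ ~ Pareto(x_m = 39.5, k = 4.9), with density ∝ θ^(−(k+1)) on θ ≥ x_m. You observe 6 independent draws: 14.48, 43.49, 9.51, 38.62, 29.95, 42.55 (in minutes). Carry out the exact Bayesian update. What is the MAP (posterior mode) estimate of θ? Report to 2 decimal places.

A Pareto(scale x_m, shape k) prior on the upper bound θ of Uniform(0, θ) is conjugate: posterior is Pareto(max(x_m, max xᵢ), k + n).
Sample maximum = 43.49; prior scale x_m = 39.5 → posterior scale = max = 43.49.
Posterior shape = 4.9 + 6 = 10.9.
The Pareto density is decreasing on [x_m, ∞), so the mode is x_m = 43.49.

43.49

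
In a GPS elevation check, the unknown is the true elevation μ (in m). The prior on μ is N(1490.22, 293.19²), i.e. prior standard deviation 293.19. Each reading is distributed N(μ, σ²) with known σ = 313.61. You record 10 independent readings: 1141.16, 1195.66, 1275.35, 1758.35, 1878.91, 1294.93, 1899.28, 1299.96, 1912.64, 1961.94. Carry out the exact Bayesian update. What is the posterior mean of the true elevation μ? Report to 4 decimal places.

For Normal data with known variance σ², a Normal(μ₀, σ₀²) prior on μ is conjugate. Posterior precision = 1/σ₀² + n/σ²; posterior mean is the precision-weighted average of μ₀ and x̄.
Σxᵢ = 1141.16 + 1195.66 + 1275.35 + 1758.35 + 1878.91 + 1294.93 + 1899.28 + 1299.96 + 1912.64 + 1961.94 = 15618.18, so n·x̄ = 15618.18.
σ₀² = 293.19² = 85960.3761, σ² = 313.61² = 98351.2321; σ² + n·σ₀² = 98351.2321 + 10·85960.3761 = 957954.9931.
Posterior mean = (μ₀/σ₀² + n·x̄/σ²)/(1/σ₀² + n/σ²) = (σ²·μ₀ + σ₀²·n·x̄)/(σ² + n·σ₀²) = (98351.2321·1490.22 + 85960.3761·15618.18)/957954.9931 = 1489109599.89756/957954.9931 = 1554.4672.

1554.4672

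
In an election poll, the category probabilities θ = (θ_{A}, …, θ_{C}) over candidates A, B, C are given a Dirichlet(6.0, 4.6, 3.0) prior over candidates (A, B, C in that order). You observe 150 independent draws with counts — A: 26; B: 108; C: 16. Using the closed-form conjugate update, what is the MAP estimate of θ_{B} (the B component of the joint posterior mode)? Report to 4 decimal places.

0.6949

The Dirichlet prior is conjugate to the Multinomial likelihood: each posterior αⱼ = prior αⱼ + observed count nⱼ.
Posterior concentration: (32.0, 112.6, 19.0), total = 163.6.
Joint mode component: (α_{B}−1)/(Σα−K) = 111.6/160.6 = 0.6949.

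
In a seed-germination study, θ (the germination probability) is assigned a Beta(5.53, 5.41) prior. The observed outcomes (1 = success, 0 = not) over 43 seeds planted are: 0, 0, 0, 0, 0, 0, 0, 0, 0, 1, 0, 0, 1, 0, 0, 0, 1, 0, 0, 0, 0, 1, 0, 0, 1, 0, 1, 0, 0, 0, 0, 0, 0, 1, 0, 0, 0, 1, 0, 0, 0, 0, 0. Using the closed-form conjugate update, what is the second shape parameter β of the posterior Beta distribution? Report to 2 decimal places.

40.41

The Beta prior is conjugate to a Binomial/Bernoulli likelihood; the update adds successes to α and failures to β.
Posterior: Beta(α+k, β+n−k) = Beta(5.53+8, 5.41+35) = Beta(13.53, 40.41).
Posterior β = 40.41.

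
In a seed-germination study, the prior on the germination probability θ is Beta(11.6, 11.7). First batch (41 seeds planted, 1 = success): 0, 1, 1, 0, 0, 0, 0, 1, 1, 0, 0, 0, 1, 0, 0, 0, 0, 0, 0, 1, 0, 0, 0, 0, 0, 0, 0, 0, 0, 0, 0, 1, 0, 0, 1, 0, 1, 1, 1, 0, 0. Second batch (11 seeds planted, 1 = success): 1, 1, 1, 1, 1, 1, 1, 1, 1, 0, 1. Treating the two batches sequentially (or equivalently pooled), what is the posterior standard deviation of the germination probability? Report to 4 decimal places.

The Beta prior is conjugate to a Binomial/Bernoulli likelihood; the update adds successes to α and failures to β.
After batch 1: Beta(11.6+11, 11.7+30) = Beta(22.6, 41.7).
After batch 2: Beta(22.6+10, 41.7+1) = Beta(32.6, 42.7).
Var = αβ/((α+β)²(α+β+1)) = 32.6·42.7/(75.3²·76.3) = 0.00321759; SD = √0.00321759 = 0.0567.

0.0567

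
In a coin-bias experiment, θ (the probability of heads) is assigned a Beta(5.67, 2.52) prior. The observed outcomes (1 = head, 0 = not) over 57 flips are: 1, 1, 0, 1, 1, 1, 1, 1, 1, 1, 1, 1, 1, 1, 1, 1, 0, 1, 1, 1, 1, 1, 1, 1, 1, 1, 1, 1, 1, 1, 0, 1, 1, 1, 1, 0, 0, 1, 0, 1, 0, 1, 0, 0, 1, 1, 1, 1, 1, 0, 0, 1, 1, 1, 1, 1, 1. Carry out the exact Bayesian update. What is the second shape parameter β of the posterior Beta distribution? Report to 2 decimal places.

The Beta prior is conjugate to a Binomial/Bernoulli likelihood; the update adds successes to α and failures to β.
Posterior: Beta(α+k, β+n−k) = Beta(5.67+46, 2.52+11) = Beta(51.67, 13.52).
Posterior β = 13.52.

13.52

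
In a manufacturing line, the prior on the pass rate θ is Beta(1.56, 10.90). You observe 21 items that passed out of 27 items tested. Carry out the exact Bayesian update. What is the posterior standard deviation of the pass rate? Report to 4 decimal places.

0.0778

The Beta prior is conjugate to a Binomial/Bernoulli likelihood; the update adds successes to α and failures to β.
Posterior: Beta(α+k, β+n−k) = Beta(1.56+21, 10.90+6) = Beta(22.56, 16.90).
Var = αβ/((α+β)²(α+β+1)) = 22.56·16.90/(39.46²·40.46) = 0.00605182; SD = √0.00605182 = 0.0778.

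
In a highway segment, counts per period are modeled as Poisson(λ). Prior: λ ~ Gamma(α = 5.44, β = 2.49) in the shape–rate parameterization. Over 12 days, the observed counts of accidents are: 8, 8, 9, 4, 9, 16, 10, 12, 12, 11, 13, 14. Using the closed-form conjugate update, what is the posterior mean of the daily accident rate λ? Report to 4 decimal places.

With a Gamma(shape α, rate β) prior, the Poisson likelihood is conjugate: the posterior is Gamma(α + ΣXᵢ, β + n).
Sum of counts S = 126 over n = 12 days.
Posterior: Gamma(α+S, β+n) = Gamma(5.44+126, 2.49+12) = Gamma(131.44, 14.49).
Posterior mean = α/β = 131.44/14.49 = 9.0711.

9.0711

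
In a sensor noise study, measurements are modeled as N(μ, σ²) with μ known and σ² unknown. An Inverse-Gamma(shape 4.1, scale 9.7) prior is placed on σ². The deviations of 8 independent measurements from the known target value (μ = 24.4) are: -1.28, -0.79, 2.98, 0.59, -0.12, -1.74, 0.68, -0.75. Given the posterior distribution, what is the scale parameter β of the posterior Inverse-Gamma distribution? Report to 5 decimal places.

17.47895

With known mean μ and an Inverse-Gamma(α, β) prior on σ², the Normal likelihood is conjugate: posterior is Inv-Gamma(α + n/2, β + Σ(xᵢ−μ)²/2).
Σ(xᵢ−μ)² = (-1.28)² + (-0.79)² + (2.98)² + (0.59)² + (-0.12)² + (-1.74)² + (0.68)² + (-0.75)² = 15.5579.
Posterior: Inv-Gamma(4.1 + 8/2, 9.7 + 15.5579/2) = Inv-Gamma(8.10, 17.47895).
Posterior β = 17.47895.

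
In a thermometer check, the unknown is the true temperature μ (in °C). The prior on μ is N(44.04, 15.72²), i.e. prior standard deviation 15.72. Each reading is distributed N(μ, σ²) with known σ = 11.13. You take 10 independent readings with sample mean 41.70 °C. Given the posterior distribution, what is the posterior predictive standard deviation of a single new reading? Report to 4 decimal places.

For Normal data with known variance σ², a Normal(μ₀, σ₀²) prior on μ is conjugate. Posterior precision = 1/σ₀² + n/σ²; posterior mean is the precision-weighted average of μ₀ and x̄.
σ₀² = 15.72² = 247.1184, σ² = 11.13² = 123.8769; σ² + n·σ₀² = 123.8769 + 10·247.1184 = 2595.0609.
Posterior precision = 1/σ₀² + n/σ² = 1/247.1184 + 10/123.8769 = (σ² + n·σ₀²)/(σ₀²σ²) = 2595.0609/(247.1184·123.8769); posterior variance σₙ² = σ₀²σ²/(σ² + n·σ₀²) = 247.1184·123.8769/2595.0609 = 11.796356.
Predictive variance for one new observation = σₙ² + σ² = 247.1184·123.8769/2595.0609 + 123.8769 = σ²·(σ₀² + 2595.0609)/2595.0609 = 123.8769·2842.1793/2595.0609 = 135.673256; SD = √(123.8769·2842.1793/2595.0609) = 11.6479.

11.6479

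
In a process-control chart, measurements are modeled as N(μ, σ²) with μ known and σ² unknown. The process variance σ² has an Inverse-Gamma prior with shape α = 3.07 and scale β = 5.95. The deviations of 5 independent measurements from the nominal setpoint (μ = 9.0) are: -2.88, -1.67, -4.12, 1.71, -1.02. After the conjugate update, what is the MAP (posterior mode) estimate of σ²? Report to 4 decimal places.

3.3426

With known mean μ and an Inverse-Gamma(α, β) prior on σ², the Normal likelihood is conjugate: posterior is Inv-Gamma(α + n/2, β + Σ(xᵢ−μ)²/2).
Σ(xᵢ−μ)² = (-2.88)² + (-1.67)² + (-4.12)² + (1.71)² + (-1.02)² = 32.0222.
Posterior: Inv-Gamma(3.07 + 5/2, 5.95 + 32.0222/2) = Inv-Gamma(5.57, 21.96110).
Mode = β/(α+1) = 21.96110/6.57 = 3.3426.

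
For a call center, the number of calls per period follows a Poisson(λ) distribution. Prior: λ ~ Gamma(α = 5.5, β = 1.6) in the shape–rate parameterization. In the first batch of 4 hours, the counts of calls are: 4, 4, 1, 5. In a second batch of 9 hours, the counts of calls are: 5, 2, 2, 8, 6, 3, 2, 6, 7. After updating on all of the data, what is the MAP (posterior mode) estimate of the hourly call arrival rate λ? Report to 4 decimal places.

With a Gamma(shape α, rate β) prior, the Poisson likelihood is conjugate: the posterior is Gamma(α + ΣXᵢ, β + n).
Batch 1: sum of counts S = 14 over n = 4 hours.
After batch 1: Gamma(α+S, β+n) = Gamma(5.5+14, 1.6+4) = Gamma(19.5, 5.6).
Batch 2: sum of counts S = 41 over n = 9 hours.
After batch 2: Gamma(α+S, β+n) = Gamma(19.5+41, 5.6+9) = Gamma(60.5, 14.6).
Mode of Gamma(α,β) for α≥1 is (α−1)/β = 59.5/14.6 = 4.0753.

4.0753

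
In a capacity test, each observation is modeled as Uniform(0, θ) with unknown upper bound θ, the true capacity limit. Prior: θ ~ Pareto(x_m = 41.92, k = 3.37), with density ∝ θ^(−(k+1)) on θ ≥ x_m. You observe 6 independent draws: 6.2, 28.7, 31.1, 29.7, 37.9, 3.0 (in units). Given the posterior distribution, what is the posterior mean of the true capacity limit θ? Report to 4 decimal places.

A Pareto(scale x_m, shape k) prior on the upper bound θ of Uniform(0, θ) is conjugate: posterior is Pareto(max(x_m, max xᵢ), k + n).
Sample maximum = 37.9; prior scale x_m = 41.92 → posterior scale = max = 41.92.
Posterior shape = 3.37 + 6 = 9.37.
E[θ|data] = k·x_m/(k−1) = 9.37·41.92/8.37 = 46.9284.

46.9284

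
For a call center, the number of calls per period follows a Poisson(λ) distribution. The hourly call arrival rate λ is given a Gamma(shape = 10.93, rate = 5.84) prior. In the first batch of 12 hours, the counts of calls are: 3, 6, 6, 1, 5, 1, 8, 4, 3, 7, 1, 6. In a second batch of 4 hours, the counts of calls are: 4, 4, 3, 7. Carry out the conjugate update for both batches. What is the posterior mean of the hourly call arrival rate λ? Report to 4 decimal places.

With a Gamma(shape α, rate β) prior, the Poisson likelihood is conjugate: the posterior is Gamma(α + ΣXᵢ, β + n).
Batch 1: sum of counts S = 51 over n = 12 hours.
After batch 1: Gamma(α+S, β+n) = Gamma(10.93+51, 5.84+12) = Gamma(61.93, 17.84).
Batch 2: sum of counts S = 18 over n = 4 hours.
After batch 2: Gamma(α+S, β+n) = Gamma(61.93+18, 17.84+4) = Gamma(79.93, 21.84).
Posterior mean = α/β = 79.93/21.84 = 3.6598.

3.6598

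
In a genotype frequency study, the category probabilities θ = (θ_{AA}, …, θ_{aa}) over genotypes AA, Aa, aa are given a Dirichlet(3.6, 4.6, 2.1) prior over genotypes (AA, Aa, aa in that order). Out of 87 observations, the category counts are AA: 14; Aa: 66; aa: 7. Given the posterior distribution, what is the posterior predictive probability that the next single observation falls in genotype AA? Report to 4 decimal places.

0.1809

The Dirichlet prior is conjugate to the Multinomial likelihood: each posterior αⱼ = prior αⱼ + observed count nⱼ.
Posterior concentration: (17.6, 70.6, 9.1), total = 97.3.
P(next = AA | data) = α_{AA}/Σα = 0.1809.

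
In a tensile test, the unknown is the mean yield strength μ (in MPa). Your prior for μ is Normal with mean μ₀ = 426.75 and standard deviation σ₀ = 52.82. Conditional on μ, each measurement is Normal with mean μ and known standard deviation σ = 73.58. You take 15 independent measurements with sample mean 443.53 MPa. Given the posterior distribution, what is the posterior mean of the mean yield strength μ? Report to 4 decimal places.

For Normal data with known variance σ², a Normal(μ₀, σ₀²) prior on μ is conjugate. Posterior precision = 1/σ₀² + n/σ²; posterior mean is the precision-weighted average of μ₀ and x̄.
n·x̄ = 15·443.53 = 6652.95.
σ₀² = 52.82² = 2789.9524, σ² = 73.58² = 5414.0164; σ² + n·σ₀² = 5414.0164 + 15·2789.9524 = 47263.3024.
Posterior mean = (μ₀/σ₀² + n·x̄/σ²)/(1/σ₀² + n/σ²) = (σ²·μ₀ + σ₀²·n·x̄)/(σ² + n·σ₀²) = (5414.0164·426.75 + 2789.9524·6652.95)/47263.3024 = 20871845.31828/47263.3024 = 441.6078.

441.6078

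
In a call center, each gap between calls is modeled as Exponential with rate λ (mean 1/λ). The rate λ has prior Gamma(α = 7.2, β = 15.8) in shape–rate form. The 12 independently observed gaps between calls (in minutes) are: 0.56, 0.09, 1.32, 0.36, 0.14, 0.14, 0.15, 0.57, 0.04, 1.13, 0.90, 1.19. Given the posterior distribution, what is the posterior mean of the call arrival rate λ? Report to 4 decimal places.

0.8575

With a Gamma(shape α, rate β) prior on the exponential rate λ, the posterior after n observations with total T = Σxᵢ is Gamma(α+n, β+T).
Sum of observations T = 6.59 minutes; n = 12.
Posterior: Gamma(7.2+12, 15.8+6.59) = Gamma(19.2, 22.39).
Posterior mean of λ = α/β = 19.2/22.39 = 0.8575.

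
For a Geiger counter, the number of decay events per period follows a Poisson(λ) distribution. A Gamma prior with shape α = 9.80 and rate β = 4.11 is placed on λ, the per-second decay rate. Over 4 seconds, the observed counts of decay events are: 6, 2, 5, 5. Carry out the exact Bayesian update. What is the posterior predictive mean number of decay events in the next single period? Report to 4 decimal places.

With a Gamma(shape α, rate β) prior, the Poisson likelihood is conjugate: the posterior is Gamma(α + ΣXᵢ, β + n).
Sum of counts S = 18 over n = 4 seconds.
Posterior: Gamma(α+S, β+n) = Gamma(9.80+18, 4.11+4) = Gamma(27.80, 8.11).
The predictive distribution for one future period is NegBinom with mean α/β = 3.4279.

3.4279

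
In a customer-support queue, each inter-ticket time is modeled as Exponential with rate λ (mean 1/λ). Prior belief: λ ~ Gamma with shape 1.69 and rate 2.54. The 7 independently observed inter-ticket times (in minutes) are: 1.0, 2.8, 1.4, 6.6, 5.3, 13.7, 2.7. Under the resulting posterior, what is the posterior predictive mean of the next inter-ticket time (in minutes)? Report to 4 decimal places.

4.6866

With a Gamma(shape α, rate β) prior on the exponential rate λ, the posterior after n observations with total T = Σxᵢ is Gamma(α+n, β+T).
Sum of observations T = 33.5 minutes; n = 7.
Posterior: Gamma(1.69+7, 2.54+33.5) = Gamma(8.69, 36.04).
The predictive distribution for the next observation is Lomax; its mean is β/(α−1) = 36.04/7.69 = 4.6866.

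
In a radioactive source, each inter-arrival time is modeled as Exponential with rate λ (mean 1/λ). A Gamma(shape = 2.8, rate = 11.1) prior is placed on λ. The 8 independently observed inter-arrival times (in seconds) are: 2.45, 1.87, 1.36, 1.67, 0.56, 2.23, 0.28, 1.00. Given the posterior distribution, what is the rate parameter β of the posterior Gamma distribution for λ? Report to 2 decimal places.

22.52

With a Gamma(shape α, rate β) prior on the exponential rate λ, the posterior after n observations with total T = Σxᵢ is Gamma(α+n, β+T).
Sum of observations T = 11.42 seconds; n = 8.
Posterior: Gamma(2.8+8, 11.1+11.42) = Gamma(10.8, 22.52).
Posterior β = 22.52.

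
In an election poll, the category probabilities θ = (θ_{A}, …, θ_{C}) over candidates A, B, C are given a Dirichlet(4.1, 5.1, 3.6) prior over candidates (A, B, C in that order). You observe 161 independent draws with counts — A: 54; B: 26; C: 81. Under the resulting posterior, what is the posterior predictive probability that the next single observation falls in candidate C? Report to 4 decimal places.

0.4868

The Dirichlet prior is conjugate to the Multinomial likelihood: each posterior αⱼ = prior αⱼ + observed count nⱼ.
Posterior concentration: (58.1, 31.1, 84.6), total = 173.8.
P(next = C | data) = α_{C}/Σα = 0.4868.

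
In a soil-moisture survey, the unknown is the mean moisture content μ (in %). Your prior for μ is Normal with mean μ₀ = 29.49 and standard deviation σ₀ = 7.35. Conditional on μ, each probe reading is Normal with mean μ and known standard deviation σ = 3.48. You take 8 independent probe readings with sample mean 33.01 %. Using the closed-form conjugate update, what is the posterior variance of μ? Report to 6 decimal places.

1.472537

For Normal data with known variance σ², a Normal(μ₀, σ₀²) prior on μ is conjugate. Posterior precision = 1/σ₀² + n/σ²; posterior mean is the precision-weighted average of μ₀ and x̄.
σ₀² = 7.35² = 54.0225, σ² = 3.48² = 12.1104; σ² + n·σ₀² = 12.1104 + 8·54.0225 = 444.2904.
Posterior precision = 1/σ₀² + n/σ² = 1/54.0225 + 8/12.1104 = (σ² + n·σ₀²)/(σ₀²σ²) = 444.2904/(54.0225·12.1104); posterior variance σₙ² = σ₀²σ²/(σ² + n·σ₀²) = 54.0225·12.1104/444.2904 = 1.472537.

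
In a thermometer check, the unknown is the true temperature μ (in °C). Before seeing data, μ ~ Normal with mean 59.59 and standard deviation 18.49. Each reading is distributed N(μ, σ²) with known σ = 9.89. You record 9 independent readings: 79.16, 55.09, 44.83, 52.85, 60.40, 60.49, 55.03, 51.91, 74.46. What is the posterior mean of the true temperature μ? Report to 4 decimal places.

For Normal data with known variance σ², a Normal(μ₀, σ₀²) prior on μ is conjugate. Posterior precision = 1/σ₀² + n/σ²; posterior mean is the precision-weighted average of μ₀ and x̄.
Σxᵢ = 79.16 + 55.09 + 44.83 + 52.85 + 60.40 + 60.49 + 55.03 + 51.91 + 74.46 = 534.22, so n·x̄ = 534.22.
σ₀² = 18.49² = 341.8801, σ² = 9.89² = 97.8121; σ² + n·σ₀² = 97.8121 + 9·341.8801 = 3174.733.
Posterior mean = (μ₀/σ₀² + n·x̄/σ²)/(1/σ₀² + n/σ²) = (σ²·μ₀ + σ₀²·n·x̄)/(σ² + n·σ₀²) = (97.8121·59.59 + 341.8801·534.22)/3174.733 = 188467.810061/3174.733 = 59.3649.

59.3649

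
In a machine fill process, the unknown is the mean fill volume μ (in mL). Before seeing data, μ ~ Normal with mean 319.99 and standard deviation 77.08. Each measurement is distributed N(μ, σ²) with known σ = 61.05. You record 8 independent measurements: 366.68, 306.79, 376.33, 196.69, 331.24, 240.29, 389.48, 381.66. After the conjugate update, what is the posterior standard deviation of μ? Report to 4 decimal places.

20.7849

For Normal data with known variance σ², a Normal(μ₀, σ₀²) prior on μ is conjugate. Posterior precision = 1/σ₀² + n/σ²; posterior mean is the precision-weighted average of μ₀ and x̄.
σ₀² = 77.08² = 5941.3264, σ² = 61.05² = 3727.1025; σ² + n·σ₀² = 3727.1025 + 8·5941.3264 = 51257.7137.
Posterior precision = 1/σ₀² + n/σ² = 1/5941.3264 + 8/3727.1025 = (σ² + n·σ₀²)/(σ₀²σ²) = 51257.7137/(5941.3264·3727.1025); posterior variance σₙ² = σ₀²σ²/(σ² + n·σ₀²) = 5941.3264·3727.1025/51257.7137 = 432.011709.
Posterior SD = √σₙ² = √(5941.3264·3727.1025/51257.7137) = 20.7849.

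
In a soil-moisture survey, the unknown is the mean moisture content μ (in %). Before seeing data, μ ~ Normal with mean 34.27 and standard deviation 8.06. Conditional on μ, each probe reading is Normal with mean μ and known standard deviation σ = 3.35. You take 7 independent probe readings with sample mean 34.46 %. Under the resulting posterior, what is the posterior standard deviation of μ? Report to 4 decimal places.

For Normal data with known variance σ², a Normal(μ₀, σ₀²) prior on μ is conjugate. Posterior precision = 1/σ₀² + n/σ²; posterior mean is the precision-weighted average of μ₀ and x̄.
σ₀² = 8.06² = 64.9636, σ² = 3.35² = 11.2225; σ² + n·σ₀² = 11.2225 + 7·64.9636 = 465.9677.
Posterior precision = 1/σ₀² + n/σ² = 1/64.9636 + 7/11.2225 = (σ² + n·σ₀²)/(σ₀²σ²) = 465.9677/(64.9636·11.2225); posterior variance σₙ² = σ₀²σ²/(σ² + n·σ₀²) = 64.9636·11.2225/465.9677 = 1.564602.
Posterior SD = √σₙ² = √(64.9636·11.2225/465.9677) = 1.2508.

1.2508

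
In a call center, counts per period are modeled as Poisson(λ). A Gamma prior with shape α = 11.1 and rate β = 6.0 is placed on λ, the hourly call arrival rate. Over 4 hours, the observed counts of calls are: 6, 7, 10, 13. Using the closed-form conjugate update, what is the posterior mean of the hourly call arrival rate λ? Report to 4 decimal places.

With a Gamma(shape α, rate β) prior, the Poisson likelihood is conjugate: the posterior is Gamma(α + ΣXᵢ, β + n).
Sum of counts S = 36 over n = 4 hours.
Posterior: Gamma(α+S, β+n) = Gamma(11.1+36, 6.0+4) = Gamma(47.1, 10.0).
Posterior mean = α/β = 47.1/10.0 = 4.7100.

4.7100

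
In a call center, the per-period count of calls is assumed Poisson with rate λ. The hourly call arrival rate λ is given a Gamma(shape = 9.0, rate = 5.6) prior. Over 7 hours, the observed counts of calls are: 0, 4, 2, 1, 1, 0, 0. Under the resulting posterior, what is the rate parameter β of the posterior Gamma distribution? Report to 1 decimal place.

12.6

With a Gamma(shape α, rate β) prior, the Poisson likelihood is conjugate: the posterior is Gamma(α + ΣXᵢ, β + n).
Sum of counts S = 8 over n = 7 hours.
Posterior: Gamma(α+S, β+n) = Gamma(9.0+8, 5.6+7) = Gamma(17.0, 12.6).
Posterior β = 12.6.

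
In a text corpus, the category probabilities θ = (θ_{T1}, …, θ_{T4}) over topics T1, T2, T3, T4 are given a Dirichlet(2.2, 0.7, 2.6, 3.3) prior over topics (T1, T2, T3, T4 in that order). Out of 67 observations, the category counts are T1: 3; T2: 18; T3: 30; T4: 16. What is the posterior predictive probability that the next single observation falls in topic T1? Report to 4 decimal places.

0.0686

The Dirichlet prior is conjugate to the Multinomial likelihood: each posterior αⱼ = prior αⱼ + observed count nⱼ.
Posterior concentration: (5.2, 18.7, 32.6, 19.3), total = 75.8.
P(next = T1 | data) = α_{T1}/Σα = 0.0686.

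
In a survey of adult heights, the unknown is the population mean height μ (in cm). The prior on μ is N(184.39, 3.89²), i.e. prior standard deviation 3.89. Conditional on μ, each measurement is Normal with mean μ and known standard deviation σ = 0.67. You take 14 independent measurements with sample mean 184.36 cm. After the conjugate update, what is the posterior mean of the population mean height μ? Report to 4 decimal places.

For Normal data with known variance σ², a Normal(μ₀, σ₀²) prior on μ is conjugate. Posterior precision = 1/σ₀² + n/σ²; posterior mean is the precision-weighted average of μ₀ and x̄.
n·x̄ = 14·184.36 = 2581.04.
σ₀² = 3.89² = 15.1321, σ² = 0.67² = 0.4489; σ² + n·σ₀² = 0.4489 + 14·15.1321 = 212.2983.
Posterior mean = (μ₀/σ₀² + n·x̄/σ²)/(1/σ₀² + n/σ²) = (σ²·μ₀ + σ₀²·n·x̄)/(σ² + n·σ₀²) = (0.4489·184.39 + 15.1321·2581.04)/212.2983 = 39139.328055/212.2983 = 184.3601.

184.3601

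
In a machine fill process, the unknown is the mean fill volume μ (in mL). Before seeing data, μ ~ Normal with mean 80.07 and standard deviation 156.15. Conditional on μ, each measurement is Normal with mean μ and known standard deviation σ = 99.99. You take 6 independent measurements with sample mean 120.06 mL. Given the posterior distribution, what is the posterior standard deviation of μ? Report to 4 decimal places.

39.4935

For Normal data with known variance σ², a Normal(μ₀, σ₀²) prior on μ is conjugate. Posterior precision = 1/σ₀² + n/σ²; posterior mean is the precision-weighted average of μ₀ and x̄.
σ₀² = 156.15² = 24382.8225, σ² = 99.99² = 9998.0001; σ² + n·σ₀² = 9998.0001 + 6·24382.8225 = 156294.9351.
Posterior precision = 1/σ₀² + n/σ² = 1/24382.8225 + 6/9998.0001 = (σ² + n·σ₀²)/(σ₀²σ²) = 156294.9351/(24382.8225·9998.0001); posterior variance σₙ² = σ₀²σ²/(σ² + n·σ₀²) = 24382.8225·9998.0001/156294.9351 = 1559.739998.
Posterior SD = √σₙ² = √(24382.8225·9998.0001/156294.9351) = 39.4935.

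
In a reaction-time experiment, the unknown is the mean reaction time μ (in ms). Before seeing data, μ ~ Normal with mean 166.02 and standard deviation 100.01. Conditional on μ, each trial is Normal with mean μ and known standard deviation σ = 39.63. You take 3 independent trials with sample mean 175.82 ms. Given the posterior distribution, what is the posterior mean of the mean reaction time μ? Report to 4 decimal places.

175.3326

For Normal data with known variance σ², a Normal(μ₀, σ₀²) prior on μ is conjugate. Posterior precision = 1/σ₀² + n/σ²; posterior mean is the precision-weighted average of μ₀ and x̄.
n·x̄ = 3·175.82 = 527.46.
σ₀² = 100.01² = 10002.0001, σ² = 39.63² = 1570.5369; σ² + n·σ₀² = 1570.5369 + 3·10002.0001 = 31576.5372.
Posterior mean = (μ₀/σ₀² + n·x̄/σ²)/(1/σ₀² + n/σ²) = (σ²·μ₀ + σ₀²·n·x̄)/(σ² + n·σ₀²) = (1570.5369·166.02 + 10002.0001·527.46)/31576.5372 = 5536395.508884/31576.5372 = 175.3326.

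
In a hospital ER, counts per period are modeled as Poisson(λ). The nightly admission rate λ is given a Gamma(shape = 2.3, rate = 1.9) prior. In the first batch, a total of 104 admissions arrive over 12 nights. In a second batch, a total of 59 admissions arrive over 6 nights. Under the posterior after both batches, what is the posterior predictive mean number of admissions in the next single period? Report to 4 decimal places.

8.3065

With a Gamma(shape α, rate β) prior, the Poisson likelihood is conjugate: the posterior is Gamma(α + ΣXᵢ, β + n).
After batch 1: Gamma(α+S, β+n) = Gamma(2.3+104, 1.9+12) = Gamma(106.3, 13.9).
After batch 2: Gamma(α+S, β+n) = Gamma(106.3+59, 13.9+6) = Gamma(165.3, 19.9).
The predictive distribution for one future period is NegBinom with mean α/β = 8.3065.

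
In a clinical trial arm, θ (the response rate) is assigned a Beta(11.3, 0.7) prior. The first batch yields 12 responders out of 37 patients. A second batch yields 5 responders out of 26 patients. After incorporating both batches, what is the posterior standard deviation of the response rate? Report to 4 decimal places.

0.0556

The Beta prior is conjugate to a Binomial/Bernoulli likelihood; the update adds successes to α and failures to β.
After batch 1: Beta(11.3+12, 0.7+25) = Beta(23.3, 25.7).
After batch 2: Beta(23.3+5, 25.7+21) = Beta(28.3, 46.7).
Var = αβ/((α+β)²(α+β+1)) = 28.3·46.7/(75.0²·76.0) = 0.00309149; SD = √0.00309149 = 0.0556.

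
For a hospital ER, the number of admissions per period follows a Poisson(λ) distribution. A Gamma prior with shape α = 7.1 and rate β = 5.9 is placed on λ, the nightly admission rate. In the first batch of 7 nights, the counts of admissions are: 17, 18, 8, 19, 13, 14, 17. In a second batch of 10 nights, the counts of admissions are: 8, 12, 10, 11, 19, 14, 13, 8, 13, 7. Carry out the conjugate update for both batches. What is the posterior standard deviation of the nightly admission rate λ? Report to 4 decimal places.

0.6595

With a Gamma(shape α, rate β) prior, the Poisson likelihood is conjugate: the posterior is Gamma(α + ΣXᵢ, β + n).
Batch 1: sum of counts S = 106 over n = 7 nights.
After batch 1: Gamma(α+S, β+n) = Gamma(7.1+106, 5.9+7) = Gamma(113.1, 12.9).
Batch 2: sum of counts S = 115 over n = 10 nights.
After batch 2: Gamma(α+S, β+n) = Gamma(113.1+115, 12.9+10) = Gamma(228.1, 22.9).
SD = √α/β = √228.1/22.9 = 0.6595.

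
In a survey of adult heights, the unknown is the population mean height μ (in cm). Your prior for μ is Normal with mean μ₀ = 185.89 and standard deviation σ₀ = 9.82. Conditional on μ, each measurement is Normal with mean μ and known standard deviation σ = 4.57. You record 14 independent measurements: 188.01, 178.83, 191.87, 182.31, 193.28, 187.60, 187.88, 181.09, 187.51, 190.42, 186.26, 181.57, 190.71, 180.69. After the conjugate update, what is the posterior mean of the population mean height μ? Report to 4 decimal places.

186.2818

For Normal data with known variance σ², a Normal(μ₀, σ₀²) prior on μ is conjugate. Posterior precision = 1/σ₀² + n/σ²; posterior mean is the precision-weighted average of μ₀ and x̄.
Σxᵢ = 188.01 + 178.83 + 191.87 + 182.31 + 193.28 + 187.60 + 187.88 + 181.09 + 187.51 + 190.42 + 186.26 + 181.57 + 190.71 + 180.69 = 2608.03, so n·x̄ = 2608.03.
σ₀² = 9.82² = 96.4324, σ² = 4.57² = 20.8849; σ² + n·σ₀² = 20.8849 + 14·96.4324 = 1370.9385.
Posterior mean = (μ₀/σ₀² + n·x̄/σ²)/(1/σ₀² + n/σ²) = (σ²·μ₀ + σ₀²·n·x̄)/(σ² + n·σ₀²) = (20.8849·185.89 + 96.4324·2608.03)/1370.9385 = 255380.886233/1370.9385 = 186.2818.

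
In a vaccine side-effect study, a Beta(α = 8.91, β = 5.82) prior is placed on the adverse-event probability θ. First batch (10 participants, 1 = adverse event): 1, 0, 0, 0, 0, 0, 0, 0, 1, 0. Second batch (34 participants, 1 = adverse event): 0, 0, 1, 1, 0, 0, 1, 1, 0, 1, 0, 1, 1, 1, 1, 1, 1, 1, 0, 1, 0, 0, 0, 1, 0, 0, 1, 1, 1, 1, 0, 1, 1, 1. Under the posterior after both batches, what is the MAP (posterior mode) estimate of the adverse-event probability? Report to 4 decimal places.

0.5449

The Beta prior is conjugate to a Binomial/Bernoulli likelihood; the update adds successes to α and failures to β.
After batch 1: Beta(8.91+2, 5.82+8) = Beta(10.91, 13.82).
After batch 2: Beta(10.91+21, 13.82+13) = Beta(31.91, 26.82).
Mode of Beta(a,b) for a,b>1 is (a−1)/(a+b−2) = 30.91/56.73 = 0.5449.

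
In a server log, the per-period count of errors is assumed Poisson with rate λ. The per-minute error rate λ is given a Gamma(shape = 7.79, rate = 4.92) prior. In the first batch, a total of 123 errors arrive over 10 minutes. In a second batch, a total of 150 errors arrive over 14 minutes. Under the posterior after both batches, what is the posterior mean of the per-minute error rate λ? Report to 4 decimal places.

With a Gamma(shape α, rate β) prior, the Poisson likelihood is conjugate: the posterior is Gamma(α + ΣXᵢ, β + n).
After batch 1: Gamma(α+S, β+n) = Gamma(7.79+123, 4.92+10) = Gamma(130.79, 14.92).
After batch 2: Gamma(α+S, β+n) = Gamma(130.79+150, 14.92+14) = Gamma(280.79, 28.92).
Posterior mean = α/β = 280.79/28.92 = 9.7092.

9.7092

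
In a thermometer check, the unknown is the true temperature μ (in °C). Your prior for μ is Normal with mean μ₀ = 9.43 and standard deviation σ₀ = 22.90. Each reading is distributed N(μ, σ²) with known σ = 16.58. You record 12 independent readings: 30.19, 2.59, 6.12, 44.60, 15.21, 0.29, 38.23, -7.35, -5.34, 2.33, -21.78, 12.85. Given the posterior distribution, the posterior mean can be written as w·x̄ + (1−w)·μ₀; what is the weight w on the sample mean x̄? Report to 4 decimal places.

0.9581

For Normal data with known variance σ², a Normal(μ₀, σ₀²) prior on μ is conjugate. Posterior precision = 1/σ₀² + n/σ²; posterior mean is the precision-weighted average of μ₀ and x̄.
σ₀² = 22.90² = 524.41, σ² = 16.58² = 274.8964. Prior precision 1/σ₀² = 1/524.41; data precision n/σ² = 12/274.8964.
w = (n/σ²)/(1/σ₀² + n/σ²) = n·σ₀²/(σ² + n·σ₀²) = 12·524.41/(274.8964 + 12·524.41) = 6292.92/6567.8164 = 0.9581.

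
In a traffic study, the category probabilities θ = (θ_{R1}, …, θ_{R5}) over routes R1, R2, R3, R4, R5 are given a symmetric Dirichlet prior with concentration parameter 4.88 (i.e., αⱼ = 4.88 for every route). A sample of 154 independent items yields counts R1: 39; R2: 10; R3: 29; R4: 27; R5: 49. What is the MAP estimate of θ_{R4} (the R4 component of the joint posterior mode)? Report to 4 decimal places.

0.1781

The Dirichlet prior is conjugate to the Multinomial likelihood: each posterior αⱼ = prior αⱼ + observed count nⱼ.
Posterior concentration: (43.88, 14.88, 33.88, 31.88, 53.88), total = 178.40.
Joint mode component: (α_{R4}−1)/(Σα−K) = 30.88/173.40 = 0.1781.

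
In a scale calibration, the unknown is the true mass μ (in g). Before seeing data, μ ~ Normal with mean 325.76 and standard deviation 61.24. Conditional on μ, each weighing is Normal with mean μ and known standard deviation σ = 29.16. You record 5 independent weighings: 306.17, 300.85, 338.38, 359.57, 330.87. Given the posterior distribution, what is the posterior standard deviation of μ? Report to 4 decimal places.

12.7548

For Normal data with known variance σ², a Normal(μ₀, σ₀²) prior on μ is conjugate. Posterior precision = 1/σ₀² + n/σ²; posterior mean is the precision-weighted average of μ₀ and x̄.
σ₀² = 61.24² = 3750.3376, σ² = 29.16² = 850.3056; σ² + n·σ₀² = 850.3056 + 5·3750.3376 = 19601.9936.
Posterior precision = 1/σ₀² + n/σ² = 1/3750.3376 + 5/850.3056 = (σ² + n·σ₀²)/(σ₀²σ²) = 19601.9936/(3750.3376·850.3056); posterior variance σₙ² = σ₀²σ²/(σ² + n·σ₀²) = 3750.3376·850.3056/19601.9936 = 162.684119.
Posterior SD = √σₙ² = √(3750.3376·850.3056/19601.9936) = 12.7548.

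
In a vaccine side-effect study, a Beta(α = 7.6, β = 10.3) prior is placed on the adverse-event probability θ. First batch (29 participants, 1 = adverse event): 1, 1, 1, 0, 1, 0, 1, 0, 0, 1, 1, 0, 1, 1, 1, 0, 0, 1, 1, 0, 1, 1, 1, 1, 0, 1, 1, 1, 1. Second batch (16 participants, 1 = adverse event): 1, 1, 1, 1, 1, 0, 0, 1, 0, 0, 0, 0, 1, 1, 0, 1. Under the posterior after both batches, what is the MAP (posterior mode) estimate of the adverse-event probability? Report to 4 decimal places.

The Beta prior is conjugate to a Binomial/Bernoulli likelihood; the update adds successes to α and failures to β.
After batch 1: Beta(7.6+20, 10.3+9) = Beta(27.6, 19.3).
After batch 2: Beta(27.6+9, 19.3+7) = Beta(36.6, 26.3).
Mode of Beta(a,b) for a,b>1 is (a−1)/(a+b−2) = 35.6/60.9 = 0.5846.

0.5846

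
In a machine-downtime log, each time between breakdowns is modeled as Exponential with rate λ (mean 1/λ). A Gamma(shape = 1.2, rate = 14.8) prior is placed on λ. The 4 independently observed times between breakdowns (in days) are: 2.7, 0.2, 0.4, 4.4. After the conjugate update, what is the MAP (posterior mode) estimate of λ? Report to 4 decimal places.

0.1867

With a Gamma(shape α, rate β) prior on the exponential rate λ, the posterior after n observations with total T = Σxᵢ is Gamma(α+n, β+T).
Sum of observations T = 7.7 days; n = 4.
Posterior: Gamma(1.2+4, 14.8+7.7) = Gamma(5.2, 22.5).
Mode = (α−1)/β = 0.1867.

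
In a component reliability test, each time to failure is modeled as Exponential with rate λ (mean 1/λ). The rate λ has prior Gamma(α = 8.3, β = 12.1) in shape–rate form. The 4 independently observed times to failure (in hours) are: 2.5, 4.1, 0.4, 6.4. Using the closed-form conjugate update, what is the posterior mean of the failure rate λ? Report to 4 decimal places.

0.4824

With a Gamma(shape α, rate β) prior on the exponential rate λ, the posterior after n observations with total T = Σxᵢ is Gamma(α+n, β+T).
Sum of observations T = 13.4 hours; n = 4.
Posterior: Gamma(8.3+4, 12.1+13.4) = Gamma(12.3, 25.5).
Posterior mean of λ = α/β = 12.3/25.5 = 0.4824.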